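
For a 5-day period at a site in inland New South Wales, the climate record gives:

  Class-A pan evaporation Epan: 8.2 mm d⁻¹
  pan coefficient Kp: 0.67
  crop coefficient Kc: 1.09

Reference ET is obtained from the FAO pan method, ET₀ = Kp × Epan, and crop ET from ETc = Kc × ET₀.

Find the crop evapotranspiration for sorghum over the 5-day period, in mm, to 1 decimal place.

ET₀ = 0.67 × 8.2 = 5.4940 mm/d
ETc = Kc × ET₀ = 1.09 × 5.4940 = 5.9885 mm/d
Over 5 days: 5.9885 × 5 = 29.943 mm

29.9 mm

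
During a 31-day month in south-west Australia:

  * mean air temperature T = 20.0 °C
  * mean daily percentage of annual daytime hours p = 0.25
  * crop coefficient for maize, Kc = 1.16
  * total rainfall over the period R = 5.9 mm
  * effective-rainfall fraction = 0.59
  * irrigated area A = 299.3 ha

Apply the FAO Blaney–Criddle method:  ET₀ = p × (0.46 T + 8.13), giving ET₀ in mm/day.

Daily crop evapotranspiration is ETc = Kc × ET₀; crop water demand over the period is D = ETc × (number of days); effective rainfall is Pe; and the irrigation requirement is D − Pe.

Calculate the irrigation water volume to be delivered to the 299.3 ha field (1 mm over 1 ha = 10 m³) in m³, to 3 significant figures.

ET₀ = 0.25 × (0.46 × 20.0 + 8.13) = 0.25 × 17.330 = 4.3325 mm/d
ETc = Kc × ET₀ = 1.16 × 4.3325 = 5.0257 mm/d
Crop demand D = ETc × 31 d = 5.0257 × 31 = 155.797 mm
Pe = 0.59 × 5.9 = 3.481 mm
D − Pe = 155.797 − 3.481 = 152.316 mm
Volume = 152.316 mm × 299.3 ha × 10 = 455881.8 m³

456000 m³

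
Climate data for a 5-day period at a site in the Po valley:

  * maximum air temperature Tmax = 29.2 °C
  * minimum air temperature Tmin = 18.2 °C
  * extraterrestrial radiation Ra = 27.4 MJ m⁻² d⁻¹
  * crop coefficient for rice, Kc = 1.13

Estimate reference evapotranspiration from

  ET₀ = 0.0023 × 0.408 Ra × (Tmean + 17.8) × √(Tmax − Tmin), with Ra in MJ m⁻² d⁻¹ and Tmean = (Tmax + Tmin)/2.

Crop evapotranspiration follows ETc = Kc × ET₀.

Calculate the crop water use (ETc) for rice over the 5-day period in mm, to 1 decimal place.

Tmean = (29.2 + 18.2)/2 = 23.70 °C
0.408 Ra = 0.408 × 27.4 = 11.1792 mm/d equivalent
ET₀ = 0.0023 × 11.1792 × (23.70 + 17.8) × √11.0 = 0.0023 × 11.1792 × 41.50 × 3.3166 = 3.5390 mm/d
ETc = Kc × ET₀ = 1.13 × 3.5390 = 3.9991 mm/d
Over 5 days: 3.9991 × 5 = 19.996 mm

20.0 mm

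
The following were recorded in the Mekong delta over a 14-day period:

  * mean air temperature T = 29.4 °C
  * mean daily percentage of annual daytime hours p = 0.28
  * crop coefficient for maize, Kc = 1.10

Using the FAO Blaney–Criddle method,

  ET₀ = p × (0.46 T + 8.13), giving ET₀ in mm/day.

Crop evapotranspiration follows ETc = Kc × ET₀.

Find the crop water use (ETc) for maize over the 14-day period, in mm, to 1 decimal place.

ET₀ = 0.28 × (0.46 × 29.4 + 8.13) = 0.28 × 21.654 = 6.0631 mm/d
ETc = Kc × ET₀ = 1.10 × 6.0631 = 6.6694 mm/d
Over 14 days: 6.6694 × 14 = 93.372 mm

93.4 mm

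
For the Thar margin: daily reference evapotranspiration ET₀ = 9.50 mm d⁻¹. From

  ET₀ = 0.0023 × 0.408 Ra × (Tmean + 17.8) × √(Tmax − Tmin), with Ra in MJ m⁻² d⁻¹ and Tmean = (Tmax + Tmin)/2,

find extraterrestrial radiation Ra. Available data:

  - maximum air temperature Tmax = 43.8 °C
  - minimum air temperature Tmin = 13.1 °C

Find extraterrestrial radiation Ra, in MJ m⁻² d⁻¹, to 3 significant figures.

Tmean = (43.8+13.1)/2 = 28.45 °C; ΔT = 30.7
Ra = ET₀ / [0.0023 × 0.408 × (Tmean+17.8) × √ΔT]
   = 9.50 / (0.0023 × 0.408 × 46.25 × 5.5408) = 39.505 MJ m⁻² d⁻¹

39.5 MJ m⁻² d⁻¹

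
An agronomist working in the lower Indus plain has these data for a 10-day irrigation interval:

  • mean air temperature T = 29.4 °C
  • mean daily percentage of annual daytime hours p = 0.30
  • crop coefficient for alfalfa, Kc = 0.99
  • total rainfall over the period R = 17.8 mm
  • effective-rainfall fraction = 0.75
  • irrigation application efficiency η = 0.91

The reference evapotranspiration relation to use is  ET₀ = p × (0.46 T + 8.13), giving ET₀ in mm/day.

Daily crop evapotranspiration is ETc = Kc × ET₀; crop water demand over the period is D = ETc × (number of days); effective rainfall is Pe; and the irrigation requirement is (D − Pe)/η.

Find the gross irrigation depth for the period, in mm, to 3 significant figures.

ET₀ = 0.30 × (0.46 × 29.4 + 8.13) = 0.30 × 21.654 = 6.4962 mm/d
ETc = Kc × ET₀ = 0.99 × 6.4962 = 6.4312 mm/d
Crop demand D = ETc × 10 d = 6.4312 × 10 = 64.312 mm
Pe = 0.75 × 17.8 = 13.350 mm
D − Pe = 64.312 − 13.350 = 50.962 mm
Gross irrigation = 50.962 / 0.91 = 56.002 mm

56.0 mm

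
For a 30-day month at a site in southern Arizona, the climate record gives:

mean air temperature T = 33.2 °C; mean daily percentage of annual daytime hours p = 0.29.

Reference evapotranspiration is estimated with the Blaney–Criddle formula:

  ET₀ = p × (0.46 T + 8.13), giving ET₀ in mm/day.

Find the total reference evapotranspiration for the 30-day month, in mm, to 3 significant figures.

204 mm

ET₀ = 0.29 × (0.46 × 33.2 + 8.13) = 0.29 × 23.402 = 6.7866 mm/d
Monthly total = 6.7866 × 30 = 203.598 mm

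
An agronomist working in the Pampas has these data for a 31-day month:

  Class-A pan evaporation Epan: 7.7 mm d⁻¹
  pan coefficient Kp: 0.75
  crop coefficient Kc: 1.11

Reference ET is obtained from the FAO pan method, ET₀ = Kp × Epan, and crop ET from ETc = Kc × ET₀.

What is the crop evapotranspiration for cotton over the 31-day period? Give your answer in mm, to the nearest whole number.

199 mm

ET₀ = 0.75 × 7.7 = 5.7750 mm/d
ETc = Kc × ET₀ = 1.11 × 5.7750 = 6.4103 mm/d
Over 31 days: 6.4103 × 31 = 198.719 mm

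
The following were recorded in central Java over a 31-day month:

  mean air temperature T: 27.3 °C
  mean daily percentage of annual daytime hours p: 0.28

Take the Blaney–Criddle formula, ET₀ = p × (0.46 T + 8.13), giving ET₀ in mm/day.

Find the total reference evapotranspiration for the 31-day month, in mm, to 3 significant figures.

ET₀ = 0.28 × (0.46 × 27.3 + 8.13) = 0.28 × 20.688 = 5.7926 mm/d
Monthly total = 5.7926 × 31 = 179.571 mm

180 mm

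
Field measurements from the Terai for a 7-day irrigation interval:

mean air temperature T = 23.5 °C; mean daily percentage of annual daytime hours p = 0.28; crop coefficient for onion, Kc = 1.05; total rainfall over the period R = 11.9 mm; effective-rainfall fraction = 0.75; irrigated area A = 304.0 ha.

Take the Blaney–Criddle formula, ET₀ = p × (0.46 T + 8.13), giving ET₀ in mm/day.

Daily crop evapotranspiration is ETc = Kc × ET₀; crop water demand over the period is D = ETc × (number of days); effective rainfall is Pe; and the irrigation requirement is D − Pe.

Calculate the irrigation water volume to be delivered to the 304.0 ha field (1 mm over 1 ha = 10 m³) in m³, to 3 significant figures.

ET₀ = 0.28 × (0.46 × 23.5 + 8.13) = 0.28 × 18.940 = 5.3032 mm/d
ETc = Kc × ET₀ = 1.05 × 5.3032 = 5.5684 mm/d
Crop demand D = ETc × 7 d = 5.5684 × 7 = 38.979 mm
Pe = 0.75 × 11.9 = 8.925 mm
D − Pe = 38.979 − 8.925 = 30.054 mm
Volume = 30.054 mm × 304.0 ha × 10 = 91364.2 m³

91400 m³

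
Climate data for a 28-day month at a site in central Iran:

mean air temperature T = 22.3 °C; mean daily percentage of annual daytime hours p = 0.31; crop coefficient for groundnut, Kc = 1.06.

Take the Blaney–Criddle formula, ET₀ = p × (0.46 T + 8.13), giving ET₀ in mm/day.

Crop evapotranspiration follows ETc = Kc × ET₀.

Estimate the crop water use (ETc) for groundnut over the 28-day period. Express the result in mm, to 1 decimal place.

169.2 mm

ET₀ = 0.31 × (0.46 × 22.3 + 8.13) = 0.31 × 18.388 = 5.7003 mm/d
ETc = Kc × ET₀ = 1.06 × 5.7003 = 6.0423 mm/d
Over 28 days: 6.0423 × 28 = 169.184 mm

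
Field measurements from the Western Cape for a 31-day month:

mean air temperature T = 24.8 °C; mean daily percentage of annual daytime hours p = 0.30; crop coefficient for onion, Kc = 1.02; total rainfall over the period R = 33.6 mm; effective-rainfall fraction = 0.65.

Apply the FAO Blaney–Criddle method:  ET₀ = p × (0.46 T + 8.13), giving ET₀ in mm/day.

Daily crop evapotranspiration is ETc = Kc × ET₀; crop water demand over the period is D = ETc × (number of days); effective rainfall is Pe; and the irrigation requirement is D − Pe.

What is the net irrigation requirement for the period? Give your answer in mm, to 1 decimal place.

163.5 mm

ET₀ = 0.30 × (0.46 × 24.8 + 8.13) = 0.30 × 19.538 = 5.8614 mm/d
ETc = Kc × ET₀ = 1.02 × 5.8614 = 5.9786 mm/d
Crop demand D = ETc × 31 d = 5.9786 × 31 = 185.337 mm
Pe = 0.65 × 33.6 = 21.840 mm
D − Pe = 185.337 − 21.840 = 163.497 mm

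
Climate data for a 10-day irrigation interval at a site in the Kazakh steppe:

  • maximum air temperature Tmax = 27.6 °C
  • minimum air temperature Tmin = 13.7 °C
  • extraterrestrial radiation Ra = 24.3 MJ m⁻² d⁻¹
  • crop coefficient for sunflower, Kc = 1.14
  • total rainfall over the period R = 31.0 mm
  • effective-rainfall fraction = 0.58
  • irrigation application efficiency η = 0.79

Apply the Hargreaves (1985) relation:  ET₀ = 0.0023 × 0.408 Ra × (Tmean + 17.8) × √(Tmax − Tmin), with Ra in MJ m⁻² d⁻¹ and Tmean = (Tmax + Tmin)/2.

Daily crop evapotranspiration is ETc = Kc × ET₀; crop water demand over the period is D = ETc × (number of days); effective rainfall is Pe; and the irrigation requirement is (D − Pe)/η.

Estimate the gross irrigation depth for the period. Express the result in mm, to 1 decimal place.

Tmean = (27.6 + 13.7)/2 = 20.65 °C
0.408 Ra = 0.408 × 24.3 = 9.9144 mm/d equivalent
ET₀ = 0.0023 × 9.9144 × (20.65 + 17.8) × √13.9 = 0.0023 × 9.9144 × 38.45 × 3.7283 = 3.2689 mm/d
ETc = Kc × ET₀ = 1.14 × 3.2689 = 3.7265 mm/d
Crop demand D = ETc × 10 d = 3.7265 × 10 = 37.265 mm
Pe = 0.58 × 31.0 = 17.980 mm
D − Pe = 37.265 − 17.980 = 19.285 mm
Gross irrigation = 19.285 / 0.79 = 24.411 mm

24.4 mm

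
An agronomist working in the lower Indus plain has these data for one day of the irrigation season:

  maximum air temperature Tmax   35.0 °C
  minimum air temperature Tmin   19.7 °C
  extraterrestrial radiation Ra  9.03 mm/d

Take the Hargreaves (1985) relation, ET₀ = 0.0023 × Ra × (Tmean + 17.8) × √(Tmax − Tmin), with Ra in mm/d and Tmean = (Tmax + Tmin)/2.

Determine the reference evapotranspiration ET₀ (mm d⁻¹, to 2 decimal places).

Tmean = (35.0 + 19.7)/2 = 27.35 °C
ET₀ = 0.0023 × 9.03 × (27.35 + 17.8) × √15.3 = 0.0023 × 9.03 × 45.15 × 3.9115 = 3.6679 mm/d

3.67 mm d⁻¹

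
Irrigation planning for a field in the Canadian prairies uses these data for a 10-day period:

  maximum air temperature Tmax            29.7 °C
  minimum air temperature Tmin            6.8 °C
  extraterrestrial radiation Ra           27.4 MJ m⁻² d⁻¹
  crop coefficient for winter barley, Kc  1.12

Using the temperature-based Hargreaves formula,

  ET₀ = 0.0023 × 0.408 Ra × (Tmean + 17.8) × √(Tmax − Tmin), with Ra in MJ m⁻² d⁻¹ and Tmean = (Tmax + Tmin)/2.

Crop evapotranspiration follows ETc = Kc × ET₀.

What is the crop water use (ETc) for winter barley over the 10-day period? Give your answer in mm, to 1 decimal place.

Tmean = (29.7 + 6.8)/2 = 18.25 °C
0.408 Ra = 0.408 × 27.4 = 11.1792 mm/d equivalent
ET₀ = 0.0023 × 11.1792 × (18.25 + 17.8) × √22.9 = 0.0023 × 11.1792 × 36.05 × 4.7854 = 4.4357 mm/d
ETc = Kc × ET₀ = 1.12 × 4.4357 = 4.9680 mm/d
Over 10 days: 4.9680 × 10 = 49.680 mm

49.7 mm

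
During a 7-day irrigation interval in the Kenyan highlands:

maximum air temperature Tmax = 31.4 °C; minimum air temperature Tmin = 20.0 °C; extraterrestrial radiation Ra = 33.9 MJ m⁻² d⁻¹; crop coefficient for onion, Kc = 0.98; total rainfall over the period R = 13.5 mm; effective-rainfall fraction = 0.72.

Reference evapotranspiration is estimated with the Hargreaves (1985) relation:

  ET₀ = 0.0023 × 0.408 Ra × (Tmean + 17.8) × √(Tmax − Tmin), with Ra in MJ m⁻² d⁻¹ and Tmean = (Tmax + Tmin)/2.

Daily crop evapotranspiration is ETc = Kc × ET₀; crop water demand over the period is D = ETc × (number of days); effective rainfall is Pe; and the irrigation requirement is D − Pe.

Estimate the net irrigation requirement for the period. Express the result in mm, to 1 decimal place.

Tmean = (31.4 + 20.0)/2 = 25.70 °C
0.408 Ra = 0.408 × 33.9 = 13.8312 mm/d equivalent
ET₀ = 0.0023 × 13.8312 × (25.70 + 17.8) × √11.4 = 0.0023 × 13.8312 × 43.50 × 3.3764 = 4.6723 mm/d
ETc = Kc × ET₀ = 0.98 × 4.6723 = 4.5789 mm/d
Crop demand D = ETc × 7 d = 4.5789 × 7 = 32.052 mm
Pe = 0.72 × 13.5 = 9.720 mm
D − Pe = 32.052 − 9.720 = 22.332 mm

22.3 mm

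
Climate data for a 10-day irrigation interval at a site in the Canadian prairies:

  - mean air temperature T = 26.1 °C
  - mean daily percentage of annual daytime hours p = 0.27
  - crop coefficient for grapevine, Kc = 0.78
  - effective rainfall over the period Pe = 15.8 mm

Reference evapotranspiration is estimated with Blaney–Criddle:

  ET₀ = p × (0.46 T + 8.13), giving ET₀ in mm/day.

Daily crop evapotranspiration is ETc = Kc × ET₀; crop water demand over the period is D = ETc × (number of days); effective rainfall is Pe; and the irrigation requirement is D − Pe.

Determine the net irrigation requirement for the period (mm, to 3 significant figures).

ET₀ = 0.27 × (0.46 × 26.1 + 8.13) = 0.27 × 20.136 = 5.4367 mm/d
ETc = Kc × ET₀ = 0.78 × 5.4367 = 4.2406 mm/d
Crop demand D = ETc × 10 d = 4.2406 × 10 = 42.406 mm
D − Pe = 42.406 − 15.8 = 26.606 mm

26.6 mm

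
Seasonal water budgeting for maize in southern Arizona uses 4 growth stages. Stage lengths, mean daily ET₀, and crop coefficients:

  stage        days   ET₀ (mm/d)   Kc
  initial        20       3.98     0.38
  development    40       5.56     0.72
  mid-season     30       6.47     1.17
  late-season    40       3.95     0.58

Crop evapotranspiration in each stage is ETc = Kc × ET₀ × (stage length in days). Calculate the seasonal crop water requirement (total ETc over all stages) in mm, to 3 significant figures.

509 mm

initial: 0.38 × 3.98 × 20 = 30.25 mm
development: 0.72 × 5.56 × 40 = 160.13 mm
mid-season: 1.17 × 6.47 × 30 = 227.10 mm
late-season: 0.58 × 3.95 × 40 = 91.64 mm
Seasonal total = 509.12 mm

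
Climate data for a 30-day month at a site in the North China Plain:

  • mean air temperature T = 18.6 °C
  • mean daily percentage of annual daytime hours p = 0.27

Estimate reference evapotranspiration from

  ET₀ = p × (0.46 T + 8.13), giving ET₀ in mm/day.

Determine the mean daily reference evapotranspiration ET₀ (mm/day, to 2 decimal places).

4.51 mm/day

ET₀ = 0.27 × (0.46 × 18.6 + 8.13) = 0.27 × 16.686 = 4.5052 mm/d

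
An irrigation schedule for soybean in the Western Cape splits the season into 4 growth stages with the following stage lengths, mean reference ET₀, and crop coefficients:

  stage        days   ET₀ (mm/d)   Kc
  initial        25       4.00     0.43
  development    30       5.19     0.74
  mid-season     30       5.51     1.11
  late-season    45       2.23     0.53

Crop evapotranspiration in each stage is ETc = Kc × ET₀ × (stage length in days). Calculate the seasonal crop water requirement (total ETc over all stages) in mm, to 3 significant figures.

initial: 0.43 × 4.00 × 25 = 43.00 mm
development: 0.74 × 5.19 × 30 = 115.22 mm
mid-season: 1.11 × 5.51 × 30 = 183.48 mm
late-season: 0.53 × 2.23 × 45 = 53.19 mm
Seasonal total = 394.89 mm

395 mm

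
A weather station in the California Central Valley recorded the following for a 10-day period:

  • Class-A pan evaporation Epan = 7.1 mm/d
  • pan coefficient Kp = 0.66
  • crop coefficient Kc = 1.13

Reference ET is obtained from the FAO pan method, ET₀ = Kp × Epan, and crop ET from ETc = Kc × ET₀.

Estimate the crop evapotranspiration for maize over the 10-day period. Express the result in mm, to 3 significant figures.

ET₀ = 0.66 × 7.1 = 4.6860 mm/d
ETc = Kc × ET₀ = 1.13 × 4.6860 = 5.2952 mm/d
Over 10 days: 5.2952 × 10 = 52.952 mm

53.0 mm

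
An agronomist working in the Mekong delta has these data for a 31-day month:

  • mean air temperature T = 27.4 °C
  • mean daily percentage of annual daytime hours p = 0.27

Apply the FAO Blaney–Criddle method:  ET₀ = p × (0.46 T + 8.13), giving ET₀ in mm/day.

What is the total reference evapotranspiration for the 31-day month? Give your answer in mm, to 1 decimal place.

173.5 mm

ET₀ = 0.27 × (0.46 × 27.4 + 8.13) = 0.27 × 20.734 = 5.5982 mm/d
Monthly total = 5.5982 × 31 = 173.544 mm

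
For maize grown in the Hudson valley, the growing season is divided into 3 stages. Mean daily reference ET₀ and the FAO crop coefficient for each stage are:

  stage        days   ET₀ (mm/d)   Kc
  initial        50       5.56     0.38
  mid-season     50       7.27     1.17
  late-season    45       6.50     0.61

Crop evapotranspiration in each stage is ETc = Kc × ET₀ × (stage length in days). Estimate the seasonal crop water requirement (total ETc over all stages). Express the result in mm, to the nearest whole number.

709 mm

initial: 0.38 × 5.56 × 50 = 105.64 mm
mid-season: 1.17 × 7.27 × 50 = 425.30 mm
late-season: 0.61 × 6.50 × 45 = 178.43 mm
Seasonal total = 709.37 mm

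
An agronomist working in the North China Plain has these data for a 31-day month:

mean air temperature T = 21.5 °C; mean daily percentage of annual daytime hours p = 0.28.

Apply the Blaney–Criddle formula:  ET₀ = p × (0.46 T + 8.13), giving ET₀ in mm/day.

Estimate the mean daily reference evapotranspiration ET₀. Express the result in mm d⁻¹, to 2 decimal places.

ET₀ = 0.28 × (0.46 × 21.5 + 8.13) = 0.28 × 18.020 = 5.0456 mm/d

5.05 mm d⁻¹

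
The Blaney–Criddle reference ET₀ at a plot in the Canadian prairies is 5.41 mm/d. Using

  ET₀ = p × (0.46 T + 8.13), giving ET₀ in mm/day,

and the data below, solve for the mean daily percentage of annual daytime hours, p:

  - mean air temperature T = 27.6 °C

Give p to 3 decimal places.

0.260

p = ET₀ / (0.46 T + 8.13) = 5.41 / (0.46 × 27.6 + 8.13) = 5.41 / 20.826 = 0.2598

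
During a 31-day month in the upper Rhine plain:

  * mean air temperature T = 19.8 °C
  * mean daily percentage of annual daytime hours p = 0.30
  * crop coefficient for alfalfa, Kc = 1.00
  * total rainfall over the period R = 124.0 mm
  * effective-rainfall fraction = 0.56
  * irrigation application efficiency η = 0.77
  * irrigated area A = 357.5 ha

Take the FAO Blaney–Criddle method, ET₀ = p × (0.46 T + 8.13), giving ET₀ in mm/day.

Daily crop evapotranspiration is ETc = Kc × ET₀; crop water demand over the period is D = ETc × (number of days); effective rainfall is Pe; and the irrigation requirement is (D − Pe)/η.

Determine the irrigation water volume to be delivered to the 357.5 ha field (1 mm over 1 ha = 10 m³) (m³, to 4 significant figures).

421900 m³

ET₀ = 0.30 × (0.46 × 19.8 + 8.13) = 0.30 × 17.238 = 5.1714 mm/d
ETc = Kc × ET₀ = 1.00 × 5.1714 = 5.1714 mm/d
Crop demand D = ETc × 31 d = 5.1714 × 31 = 160.313 mm
Pe = 0.56 × 124.0 = 69.440 mm
D − Pe = 160.313 − 69.440 = 90.873 mm
Gross irrigation = 90.873 / 0.77 = 118.017 mm
Volume = 118.017 mm × 357.5 ha × 10 = 421910.8 m³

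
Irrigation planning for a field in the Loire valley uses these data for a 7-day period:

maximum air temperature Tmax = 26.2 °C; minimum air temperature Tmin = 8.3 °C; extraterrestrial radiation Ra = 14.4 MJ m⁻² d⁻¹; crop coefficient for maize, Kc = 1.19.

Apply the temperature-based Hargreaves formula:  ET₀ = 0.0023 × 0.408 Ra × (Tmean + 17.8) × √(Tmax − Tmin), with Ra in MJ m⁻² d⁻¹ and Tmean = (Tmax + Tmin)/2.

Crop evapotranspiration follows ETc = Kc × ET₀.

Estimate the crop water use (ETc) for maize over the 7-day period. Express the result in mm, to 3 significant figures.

16.7 mm

Tmean = (26.2 + 8.3)/2 = 17.25 °C
0.408 Ra = 0.408 × 14.4 = 5.8752 mm/d equivalent
ET₀ = 0.0023 × 5.8752 × (17.25 + 17.8) × √17.9 = 0.0023 × 5.8752 × 35.05 × 4.2308 = 2.0038 mm/d
ETc = Kc × ET₀ = 1.19 × 2.0038 = 2.3845 mm/d
Over 7 days: 2.3845 × 7 = 16.692 mm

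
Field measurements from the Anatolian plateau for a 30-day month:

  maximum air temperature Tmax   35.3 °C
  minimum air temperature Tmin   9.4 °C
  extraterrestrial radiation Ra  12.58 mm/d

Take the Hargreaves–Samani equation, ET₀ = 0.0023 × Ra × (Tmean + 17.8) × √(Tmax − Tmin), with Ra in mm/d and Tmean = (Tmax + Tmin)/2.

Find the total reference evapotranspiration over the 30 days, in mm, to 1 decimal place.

Tmean = (35.3 + 9.4)/2 = 22.35 °C
ET₀ = 0.0023 × 12.58 × (22.35 + 17.8) × √25.9 = 0.0023 × 12.58 × 40.15 × 5.0892 = 5.9121 mm/d
Over 30 days: 5.9121 × 30 = 177.363 mm

177.4 mm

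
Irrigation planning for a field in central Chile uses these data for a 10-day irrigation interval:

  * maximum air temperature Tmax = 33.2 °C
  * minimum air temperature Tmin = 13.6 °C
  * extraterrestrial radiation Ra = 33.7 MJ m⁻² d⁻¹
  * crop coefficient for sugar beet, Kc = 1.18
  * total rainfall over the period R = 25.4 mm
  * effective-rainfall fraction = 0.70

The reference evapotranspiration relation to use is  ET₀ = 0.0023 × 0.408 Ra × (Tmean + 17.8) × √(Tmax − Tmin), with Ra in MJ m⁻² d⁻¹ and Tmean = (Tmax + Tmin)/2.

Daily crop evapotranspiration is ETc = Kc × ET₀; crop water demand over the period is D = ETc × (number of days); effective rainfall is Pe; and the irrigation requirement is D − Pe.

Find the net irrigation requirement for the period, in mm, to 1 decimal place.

Tmean = (33.2 + 13.6)/2 = 23.40 °C
0.408 Ra = 0.408 × 33.7 = 13.7496 mm/d equivalent
ET₀ = 0.0023 × 13.7496 × (23.40 + 17.8) × √19.6 = 0.0023 × 13.7496 × 41.20 × 4.4272 = 5.7683 mm/d
ETc = Kc × ET₀ = 1.18 × 5.7683 = 6.8066 mm/d
Crop demand D = ETc × 10 d = 6.8066 × 10 = 68.066 mm
Pe = 0.70 × 25.4 = 17.780 mm
D − Pe = 68.066 − 17.780 = 50.286 mm

50.3 mm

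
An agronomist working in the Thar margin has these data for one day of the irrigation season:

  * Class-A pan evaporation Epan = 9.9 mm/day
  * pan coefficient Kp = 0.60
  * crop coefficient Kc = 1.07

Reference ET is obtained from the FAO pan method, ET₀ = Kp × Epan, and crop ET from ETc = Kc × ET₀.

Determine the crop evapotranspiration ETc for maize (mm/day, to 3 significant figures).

6.36 mm/day

ET₀ = 0.60 × 9.9 = 5.9400 mm/d
ETc = Kc × ET₀ = 1.07 × 5.9400 = 6.3558 mm/d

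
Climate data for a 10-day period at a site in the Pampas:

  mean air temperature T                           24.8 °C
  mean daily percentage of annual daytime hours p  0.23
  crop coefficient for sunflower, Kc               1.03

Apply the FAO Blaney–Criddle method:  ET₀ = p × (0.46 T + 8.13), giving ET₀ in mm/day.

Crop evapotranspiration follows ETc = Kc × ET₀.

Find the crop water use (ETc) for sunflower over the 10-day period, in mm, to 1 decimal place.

ET₀ = 0.23 × (0.46 × 24.8 + 8.13) = 0.23 × 19.538 = 4.4937 mm/d
ETc = Kc × ET₀ = 1.03 × 4.4937 = 4.6285 mm/d
Over 10 days: 4.6285 × 10 = 46.285 mm

46.3 mm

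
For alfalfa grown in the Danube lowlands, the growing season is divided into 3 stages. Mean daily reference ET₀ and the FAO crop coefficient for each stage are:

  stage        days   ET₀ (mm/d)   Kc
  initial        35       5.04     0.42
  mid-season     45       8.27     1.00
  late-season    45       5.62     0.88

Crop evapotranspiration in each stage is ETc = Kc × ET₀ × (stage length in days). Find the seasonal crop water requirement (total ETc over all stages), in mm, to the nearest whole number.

669 mm

initial: 0.42 × 5.04 × 35 = 74.09 mm
mid-season: 1.00 × 8.27 × 45 = 372.15 mm
late-season: 0.88 × 5.62 × 45 = 222.55 mm
Seasonal total = 668.79 mm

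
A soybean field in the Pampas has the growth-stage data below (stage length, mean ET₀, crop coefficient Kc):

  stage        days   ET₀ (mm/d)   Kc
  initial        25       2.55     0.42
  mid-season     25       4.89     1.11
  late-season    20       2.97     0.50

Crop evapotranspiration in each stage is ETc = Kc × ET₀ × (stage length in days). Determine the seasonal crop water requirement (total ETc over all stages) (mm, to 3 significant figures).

192 mm

initial: 0.42 × 2.55 × 25 = 26.78 mm
mid-season: 1.11 × 4.89 × 25 = 135.70 mm
late-season: 0.50 × 2.97 × 20 = 29.70 mm
Seasonal total = 192.18 mm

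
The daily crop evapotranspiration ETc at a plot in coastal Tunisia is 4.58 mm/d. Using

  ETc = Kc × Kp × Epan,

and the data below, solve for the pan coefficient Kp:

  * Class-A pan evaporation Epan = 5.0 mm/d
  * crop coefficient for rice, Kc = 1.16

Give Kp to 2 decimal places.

0.79

ETc = Kc × Kp × Epan  ⇒  Kp = ETc / (Kc × Epan)
Kp = 4.58 / (1.16 × 5.0) = 4.58 / 5.800 = 0.7897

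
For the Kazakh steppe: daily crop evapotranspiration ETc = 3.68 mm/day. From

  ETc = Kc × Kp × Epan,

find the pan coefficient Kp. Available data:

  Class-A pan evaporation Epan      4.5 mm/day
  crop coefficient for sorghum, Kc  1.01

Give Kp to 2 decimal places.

ETc = Kc × Kp × Epan  ⇒  Kp = ETc / (Kc × Epan)
Kp = 3.68 / (1.01 × 4.5) = 3.68 / 4.545 = 0.8097

0.81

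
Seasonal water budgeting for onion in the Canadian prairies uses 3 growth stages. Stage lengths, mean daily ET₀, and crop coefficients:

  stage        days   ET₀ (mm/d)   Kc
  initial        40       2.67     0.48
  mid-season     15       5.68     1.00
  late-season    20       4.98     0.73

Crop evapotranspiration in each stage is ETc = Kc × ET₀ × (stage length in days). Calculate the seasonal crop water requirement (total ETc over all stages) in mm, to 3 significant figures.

initial: 0.48 × 2.67 × 40 = 51.26 mm
mid-season: 1.00 × 5.68 × 15 = 85.20 mm
late-season: 0.73 × 4.98 × 20 = 72.71 mm
Seasonal total = 209.17 mm

209 mm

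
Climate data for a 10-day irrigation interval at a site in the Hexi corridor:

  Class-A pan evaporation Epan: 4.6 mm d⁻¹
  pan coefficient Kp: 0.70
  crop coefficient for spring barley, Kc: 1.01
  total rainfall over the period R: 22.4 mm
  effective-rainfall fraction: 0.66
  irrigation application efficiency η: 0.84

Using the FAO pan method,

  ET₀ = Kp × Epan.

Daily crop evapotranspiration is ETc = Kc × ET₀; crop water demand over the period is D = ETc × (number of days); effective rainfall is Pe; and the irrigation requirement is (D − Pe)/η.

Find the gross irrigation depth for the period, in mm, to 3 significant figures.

21.1 mm

ET₀ = 0.70 × 4.6 = 3.2200 mm/d
ETc = Kc × ET₀ = 1.01 × 3.2200 = 3.2522 mm/d
Crop demand D = ETc × 10 d = 3.2522 × 10 = 32.522 mm
Pe = 0.66 × 22.4 = 14.784 mm
D − Pe = 32.522 − 14.784 = 17.738 mm
Gross irrigation = 17.738 / 0.84 = 21.117 mm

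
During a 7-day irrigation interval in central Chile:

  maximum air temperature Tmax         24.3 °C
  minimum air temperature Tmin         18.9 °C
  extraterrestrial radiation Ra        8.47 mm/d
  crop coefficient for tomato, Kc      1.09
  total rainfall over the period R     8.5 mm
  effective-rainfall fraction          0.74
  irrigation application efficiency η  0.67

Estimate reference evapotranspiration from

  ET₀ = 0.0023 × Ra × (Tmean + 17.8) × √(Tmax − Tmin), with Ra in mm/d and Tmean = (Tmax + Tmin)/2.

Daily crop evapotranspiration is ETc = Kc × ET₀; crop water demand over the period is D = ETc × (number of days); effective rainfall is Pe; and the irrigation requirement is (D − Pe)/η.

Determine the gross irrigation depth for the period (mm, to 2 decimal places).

10.92 mm

Tmean = (24.3 + 18.9)/2 = 21.60 °C
ET₀ = 0.0023 × 8.47 × (21.60 + 17.8) × √5.4 = 0.0023 × 8.47 × 39.40 × 2.3238 = 1.7836 mm/d
ETc = Kc × ET₀ = 1.09 × 1.7836 = 1.9441 mm/d
Crop demand D = ETc × 7 d = 1.9441 × 7 = 13.609 mm
Pe = 0.74 × 8.5 = 6.290 mm
D − Pe = 13.609 − 6.290 = 7.319 mm
Gross irrigation = 7.319 / 0.67 = 10.924 mm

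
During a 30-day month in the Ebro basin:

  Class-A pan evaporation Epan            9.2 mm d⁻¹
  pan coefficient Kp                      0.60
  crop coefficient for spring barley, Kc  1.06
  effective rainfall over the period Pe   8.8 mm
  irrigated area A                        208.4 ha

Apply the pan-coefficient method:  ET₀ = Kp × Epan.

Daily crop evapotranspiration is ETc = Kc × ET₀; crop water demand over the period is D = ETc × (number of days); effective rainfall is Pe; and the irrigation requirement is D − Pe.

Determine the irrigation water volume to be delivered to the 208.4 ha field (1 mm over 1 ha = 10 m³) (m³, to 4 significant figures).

347500 m³

ET₀ = 0.60 × 9.2 = 5.5200 mm/d
ETc = Kc × ET₀ = 1.06 × 5.5200 = 5.8512 mm/d
Crop demand D = ETc × 30 d = 5.8512 × 30 = 175.536 mm
D − Pe = 175.536 − 8.8 = 166.736 mm
Volume = 166.736 mm × 208.4 ha × 10 = 347477.8 m³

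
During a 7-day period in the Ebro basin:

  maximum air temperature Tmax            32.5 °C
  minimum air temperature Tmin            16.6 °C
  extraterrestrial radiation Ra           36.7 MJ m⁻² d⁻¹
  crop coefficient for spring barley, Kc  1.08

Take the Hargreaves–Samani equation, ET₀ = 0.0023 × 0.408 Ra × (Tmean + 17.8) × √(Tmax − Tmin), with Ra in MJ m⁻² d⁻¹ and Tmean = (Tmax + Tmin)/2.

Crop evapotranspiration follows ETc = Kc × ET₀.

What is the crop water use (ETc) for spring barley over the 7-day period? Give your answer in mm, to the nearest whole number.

44 mm

Tmean = (32.5 + 16.6)/2 = 24.55 °C
0.408 Ra = 0.408 × 36.7 = 14.9736 mm/d equivalent
ET₀ = 0.0023 × 14.9736 × (24.55 + 17.8) × √15.9 = 0.0023 × 14.9736 × 42.35 × 3.9875 = 5.8158 mm/d
ETc = Kc × ET₀ = 1.08 × 5.8158 = 6.2811 mm/d
Over 7 days: 6.2811 × 7 = 43.968 mm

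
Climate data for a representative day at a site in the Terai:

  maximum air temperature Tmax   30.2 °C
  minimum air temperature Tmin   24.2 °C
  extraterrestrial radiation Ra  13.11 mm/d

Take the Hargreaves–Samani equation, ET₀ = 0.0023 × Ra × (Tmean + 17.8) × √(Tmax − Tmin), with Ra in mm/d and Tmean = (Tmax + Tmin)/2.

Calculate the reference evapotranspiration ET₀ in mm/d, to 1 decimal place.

Tmean = (30.2 + 24.2)/2 = 27.20 °C
ET₀ = 0.0023 × 13.11 × (27.20 + 17.8) × √6.0 = 0.0023 × 13.11 × 45.00 × 2.4495 = 3.3237 mm/d

3.3 mm/d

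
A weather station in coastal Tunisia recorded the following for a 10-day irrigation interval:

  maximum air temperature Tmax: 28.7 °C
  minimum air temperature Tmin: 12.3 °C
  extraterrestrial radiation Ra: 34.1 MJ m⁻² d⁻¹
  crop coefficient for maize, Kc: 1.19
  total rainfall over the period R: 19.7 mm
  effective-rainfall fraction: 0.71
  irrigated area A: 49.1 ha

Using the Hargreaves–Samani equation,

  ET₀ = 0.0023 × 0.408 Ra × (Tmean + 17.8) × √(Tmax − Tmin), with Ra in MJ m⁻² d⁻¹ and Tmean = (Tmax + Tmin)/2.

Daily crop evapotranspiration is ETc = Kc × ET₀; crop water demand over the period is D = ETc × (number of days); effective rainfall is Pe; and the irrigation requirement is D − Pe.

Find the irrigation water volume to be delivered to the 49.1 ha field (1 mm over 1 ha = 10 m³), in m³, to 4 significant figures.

22130 m³

Tmean = (28.7 + 12.3)/2 = 20.50 °C
0.408 Ra = 0.408 × 34.1 = 13.9128 mm/d equivalent
ET₀ = 0.0023 × 13.9128 × (20.50 + 17.8) × √16.4 = 0.0023 × 13.9128 × 38.30 × 4.0497 = 4.9632 mm/d
ETc = Kc × ET₀ = 1.19 × 4.9632 = 5.9062 mm/d
Crop demand D = ETc × 10 d = 5.9062 × 10 = 59.062 mm
Pe = 0.71 × 19.7 = 13.987 mm
D − Pe = 59.062 − 13.987 = 45.075 mm
Volume = 45.075 mm × 49.1 ha × 10 = 22131.8 m³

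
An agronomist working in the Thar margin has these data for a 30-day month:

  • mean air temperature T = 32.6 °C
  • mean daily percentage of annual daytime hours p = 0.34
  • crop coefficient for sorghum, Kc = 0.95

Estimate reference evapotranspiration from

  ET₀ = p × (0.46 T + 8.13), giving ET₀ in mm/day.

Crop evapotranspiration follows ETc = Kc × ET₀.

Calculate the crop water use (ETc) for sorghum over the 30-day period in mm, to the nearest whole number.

ET₀ = 0.34 × (0.46 × 32.6 + 8.13) = 0.34 × 23.126 = 7.8628 mm/d
ETc = Kc × ET₀ = 0.95 × 7.8628 = 7.4697 mm/d
Over 30 days: 7.4697 × 30 = 224.091 mm

224 mm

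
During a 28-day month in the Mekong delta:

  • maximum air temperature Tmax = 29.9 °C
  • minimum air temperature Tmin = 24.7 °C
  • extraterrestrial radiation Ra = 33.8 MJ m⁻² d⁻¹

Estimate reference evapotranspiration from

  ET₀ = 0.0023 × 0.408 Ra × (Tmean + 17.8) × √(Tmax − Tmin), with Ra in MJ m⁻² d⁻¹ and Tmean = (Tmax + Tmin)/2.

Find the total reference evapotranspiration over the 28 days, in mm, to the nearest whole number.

Tmean = (29.9 + 24.7)/2 = 27.30 °C
0.408 Ra = 0.408 × 33.8 = 13.7904 mm/d equivalent
ET₀ = 0.0023 × 13.7904 × (27.30 + 17.8) × √5.2 = 0.0023 × 13.7904 × 45.10 × 2.2804 = 3.2621 mm/d
Over 28 days: 3.2621 × 28 = 91.339 mm

91 mm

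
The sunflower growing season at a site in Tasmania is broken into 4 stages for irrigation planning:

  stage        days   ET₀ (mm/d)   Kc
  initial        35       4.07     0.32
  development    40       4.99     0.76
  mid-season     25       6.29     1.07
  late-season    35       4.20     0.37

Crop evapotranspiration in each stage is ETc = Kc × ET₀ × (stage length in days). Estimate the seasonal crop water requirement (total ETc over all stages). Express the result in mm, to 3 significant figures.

420 mm

initial: 0.32 × 4.07 × 35 = 45.58 mm
development: 0.76 × 4.99 × 40 = 151.70 mm
mid-season: 1.07 × 6.29 × 25 = 168.26 mm
late-season: 0.37 × 4.20 × 35 = 54.39 mm
Seasonal total = 419.93 mm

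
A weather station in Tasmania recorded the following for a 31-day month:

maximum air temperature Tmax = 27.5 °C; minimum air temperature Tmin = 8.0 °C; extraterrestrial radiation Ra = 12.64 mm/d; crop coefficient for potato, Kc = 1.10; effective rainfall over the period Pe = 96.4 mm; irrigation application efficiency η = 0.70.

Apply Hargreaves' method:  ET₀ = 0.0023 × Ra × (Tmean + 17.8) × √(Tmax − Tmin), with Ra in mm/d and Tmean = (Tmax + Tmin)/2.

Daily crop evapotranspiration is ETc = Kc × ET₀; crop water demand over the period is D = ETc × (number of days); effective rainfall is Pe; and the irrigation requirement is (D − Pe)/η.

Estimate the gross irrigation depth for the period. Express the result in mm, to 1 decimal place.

84.6 mm

Tmean = (27.5 + 8.0)/2 = 17.75 °C
ET₀ = 0.0023 × 12.64 × (17.75 + 17.8) × √19.5 = 0.0023 × 12.64 × 35.55 × 4.4159 = 4.5639 mm/d
ETc = Kc × ET₀ = 1.10 × 4.5639 = 5.0203 mm/d
Crop demand D = ETc × 31 d = 5.0203 × 31 = 155.629 mm
D − Pe = 155.629 − 96.4 = 59.229 mm
Gross irrigation = 59.229 / 0.70 = 84.613 mm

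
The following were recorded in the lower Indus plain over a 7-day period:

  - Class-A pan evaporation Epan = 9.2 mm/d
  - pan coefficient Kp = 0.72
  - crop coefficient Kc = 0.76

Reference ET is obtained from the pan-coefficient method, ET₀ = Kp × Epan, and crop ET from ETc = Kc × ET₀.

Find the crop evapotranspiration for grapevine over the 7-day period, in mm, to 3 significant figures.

35.2 mm

ET₀ = 0.72 × 9.2 = 6.6240 mm/d
ETc = Kc × ET₀ = 0.76 × 6.6240 = 5.0342 mm/d
Over 7 days: 5.0342 × 7 = 35.239 mm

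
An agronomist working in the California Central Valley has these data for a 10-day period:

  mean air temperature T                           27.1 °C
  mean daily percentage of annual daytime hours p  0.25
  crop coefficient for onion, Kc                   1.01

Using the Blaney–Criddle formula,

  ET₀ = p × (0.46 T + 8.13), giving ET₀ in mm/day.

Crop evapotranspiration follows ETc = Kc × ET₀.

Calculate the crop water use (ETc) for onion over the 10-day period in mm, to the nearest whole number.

ET₀ = 0.25 × (0.46 × 27.1 + 8.13) = 0.25 × 20.596 = 5.1490 mm/d
ETc = Kc × ET₀ = 1.01 × 5.1490 = 5.2005 mm/d
Over 10 days: 5.2005 × 10 = 52.005 mm

52 mm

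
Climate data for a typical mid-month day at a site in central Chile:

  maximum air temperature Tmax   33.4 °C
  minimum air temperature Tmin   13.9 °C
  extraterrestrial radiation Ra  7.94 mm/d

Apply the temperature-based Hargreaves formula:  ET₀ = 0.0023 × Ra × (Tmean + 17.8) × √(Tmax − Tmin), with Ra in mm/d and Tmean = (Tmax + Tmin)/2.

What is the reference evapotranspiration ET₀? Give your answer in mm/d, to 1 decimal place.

Tmean = (33.4 + 13.9)/2 = 23.65 °C
ET₀ = 0.0023 × 7.94 × (23.65 + 17.8) × √19.5 = 0.0023 × 7.94 × 41.45 × 4.4159 = 3.3427 mm/d

3.3 mm/d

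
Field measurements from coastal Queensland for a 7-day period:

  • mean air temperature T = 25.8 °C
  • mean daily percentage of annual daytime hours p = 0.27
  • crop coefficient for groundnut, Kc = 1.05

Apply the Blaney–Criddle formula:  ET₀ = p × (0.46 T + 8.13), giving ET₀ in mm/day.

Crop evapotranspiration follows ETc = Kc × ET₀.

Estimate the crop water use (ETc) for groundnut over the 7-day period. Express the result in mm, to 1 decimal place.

39.7 mm

ET₀ = 0.27 × (0.46 × 25.8 + 8.13) = 0.27 × 19.998 = 5.3995 mm/d
ETc = Kc × ET₀ = 1.05 × 5.3995 = 5.6695 mm/d
Over 7 days: 5.6695 × 7 = 39.687 mm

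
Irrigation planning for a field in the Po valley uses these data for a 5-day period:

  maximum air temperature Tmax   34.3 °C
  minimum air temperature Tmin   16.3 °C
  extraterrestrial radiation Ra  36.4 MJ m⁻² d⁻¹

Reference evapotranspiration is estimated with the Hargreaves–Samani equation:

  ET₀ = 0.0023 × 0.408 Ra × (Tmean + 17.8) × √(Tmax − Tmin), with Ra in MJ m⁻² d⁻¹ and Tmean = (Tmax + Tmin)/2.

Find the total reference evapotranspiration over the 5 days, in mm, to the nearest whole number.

31 mm

Tmean = (34.3 + 16.3)/2 = 25.30 °C
0.408 Ra = 0.408 × 36.4 = 14.8512 mm/d equivalent
ET₀ = 0.0023 × 14.8512 × (25.30 + 17.8) × √18.0 = 0.0023 × 14.8512 × 43.10 × 4.2426 = 6.2460 mm/d
Over 5 days: 6.2460 × 5 = 31.230 mm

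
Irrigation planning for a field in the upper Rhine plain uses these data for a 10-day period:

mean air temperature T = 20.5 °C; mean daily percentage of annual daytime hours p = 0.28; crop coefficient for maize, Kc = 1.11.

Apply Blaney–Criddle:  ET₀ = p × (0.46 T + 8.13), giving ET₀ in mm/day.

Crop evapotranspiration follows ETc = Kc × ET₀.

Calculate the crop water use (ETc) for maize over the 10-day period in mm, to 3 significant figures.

ET₀ = 0.28 × (0.46 × 20.5 + 8.13) = 0.28 × 17.560 = 4.9168 mm/d
ETc = Kc × ET₀ = 1.11 × 4.9168 = 5.4576 mm/d
Over 10 days: 5.4576 × 10 = 54.576 mm

54.6 mm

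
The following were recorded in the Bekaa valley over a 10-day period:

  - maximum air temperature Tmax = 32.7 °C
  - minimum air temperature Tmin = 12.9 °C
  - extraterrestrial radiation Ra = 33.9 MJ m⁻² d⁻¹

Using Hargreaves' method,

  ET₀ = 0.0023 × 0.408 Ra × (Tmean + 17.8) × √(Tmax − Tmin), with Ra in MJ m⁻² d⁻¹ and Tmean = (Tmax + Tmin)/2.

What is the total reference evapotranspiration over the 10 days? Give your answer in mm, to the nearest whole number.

57 mm

Tmean = (32.7 + 12.9)/2 = 22.80 °C
0.408 Ra = 0.408 × 33.9 = 13.8312 mm/d equivalent
ET₀ = 0.0023 × 13.8312 × (22.80 + 17.8) × √19.8 = 0.0023 × 13.8312 × 40.60 × 4.4497 = 5.7470 mm/d
Over 10 days: 5.7470 × 10 = 57.470 mm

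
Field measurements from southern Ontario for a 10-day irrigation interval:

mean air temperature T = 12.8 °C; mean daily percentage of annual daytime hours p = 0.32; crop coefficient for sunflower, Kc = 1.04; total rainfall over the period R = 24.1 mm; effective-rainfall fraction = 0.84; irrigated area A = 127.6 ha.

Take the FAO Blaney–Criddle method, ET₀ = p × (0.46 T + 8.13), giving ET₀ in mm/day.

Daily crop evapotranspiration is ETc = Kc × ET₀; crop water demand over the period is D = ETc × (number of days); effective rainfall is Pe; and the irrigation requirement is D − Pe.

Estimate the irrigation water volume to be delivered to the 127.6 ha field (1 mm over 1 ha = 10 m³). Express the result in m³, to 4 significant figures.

33700 m³

ET₀ = 0.32 × (0.46 × 12.8 + 8.13) = 0.32 × 14.018 = 4.4858 mm/d
ETc = Kc × ET₀ = 1.04 × 4.4858 = 4.6652 mm/d
Crop demand D = ETc × 10 d = 4.6652 × 10 = 46.652 mm
Pe = 0.84 × 24.1 = 20.244 mm
D − Pe = 46.652 − 20.244 = 26.408 mm
Volume = 26.408 mm × 127.6 ha × 10 = 33696.6 m³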